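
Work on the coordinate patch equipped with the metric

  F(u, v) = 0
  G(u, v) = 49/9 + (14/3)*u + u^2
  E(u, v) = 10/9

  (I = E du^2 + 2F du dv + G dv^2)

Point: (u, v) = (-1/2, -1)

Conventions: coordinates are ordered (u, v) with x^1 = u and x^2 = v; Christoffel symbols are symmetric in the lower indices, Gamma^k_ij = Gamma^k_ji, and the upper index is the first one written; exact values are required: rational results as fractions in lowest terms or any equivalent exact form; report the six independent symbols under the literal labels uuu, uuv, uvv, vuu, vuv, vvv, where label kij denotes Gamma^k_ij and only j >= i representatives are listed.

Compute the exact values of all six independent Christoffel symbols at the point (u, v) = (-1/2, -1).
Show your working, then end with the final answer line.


E = 10/9, F = 0, G = 121/36 at the point
E_u = 0, E_v = 0, F_u = 0, F_v = 0, G_u = 11/3, G_v = 0
EG - F^2 = 605/162;  g^inv = (162/605) * [[121/36, 0], [0, 10/9]]
first-kind symbols [ij,l] = (1/2)(d_i g_jl + d_j g_il - d_l g_ij): [uu,u] = E_u/2 = 0, [uu,v] = F_u - E_v/2 = 0, [uv,u] = E_v/2 = 0, [uv,v] = G_u/2 = 11/6, [vv,u] = F_v - G_u/2 = -11/6, [vv,v] = G_v/2 = 0
Gamma^u_ij = (G*[ij,u] - F*[ij,v])/(EG - F^2), Gamma^v_ij = (E*[ij,v] - F*[ij,u])/(EG - F^2)

Answer: Gamma_uuu = 0, Gamma_uuv = 0, Gamma_uvv = -33/20, Gamma_vuu = 0, Gamma_vuv = 6/11, Gamma_vvv = 0


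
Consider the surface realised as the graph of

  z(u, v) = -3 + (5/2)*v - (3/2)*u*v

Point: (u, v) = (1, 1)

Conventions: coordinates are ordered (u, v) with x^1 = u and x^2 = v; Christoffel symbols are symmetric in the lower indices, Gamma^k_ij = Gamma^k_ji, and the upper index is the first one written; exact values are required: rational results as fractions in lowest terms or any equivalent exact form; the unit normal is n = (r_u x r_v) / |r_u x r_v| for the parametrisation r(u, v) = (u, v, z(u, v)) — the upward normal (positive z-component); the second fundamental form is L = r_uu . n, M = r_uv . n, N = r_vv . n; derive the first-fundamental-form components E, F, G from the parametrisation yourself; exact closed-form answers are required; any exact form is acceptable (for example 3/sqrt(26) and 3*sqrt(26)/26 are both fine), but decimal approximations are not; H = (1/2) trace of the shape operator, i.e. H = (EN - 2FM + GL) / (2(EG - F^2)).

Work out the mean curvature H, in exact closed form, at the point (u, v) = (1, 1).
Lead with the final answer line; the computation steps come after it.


Answer: H = -18*sqrt(17)/289

z_u = -3/2, z_v = 1, z_uu = 0, z_uv = -3/2, z_vv = 0
E = 13/4, F = -3/2, G = 2; answer radicand W^2 = 17/4
unnormalised second-form numerators: l = 0, m = -3/2, n = 0; L = l/sqrt(17/4), and similarly M = m/sqrt(W^2), N = n/sqrt(W^2)
H = (E*n - 2*F*m + G*l) / (2*(EG - F^2)*sqrt(W^2)); E*n - 2*F*m + G*l = -9/2, EG - F^2 = 17/4, so H = (-9/17)/sqrt(17/4)


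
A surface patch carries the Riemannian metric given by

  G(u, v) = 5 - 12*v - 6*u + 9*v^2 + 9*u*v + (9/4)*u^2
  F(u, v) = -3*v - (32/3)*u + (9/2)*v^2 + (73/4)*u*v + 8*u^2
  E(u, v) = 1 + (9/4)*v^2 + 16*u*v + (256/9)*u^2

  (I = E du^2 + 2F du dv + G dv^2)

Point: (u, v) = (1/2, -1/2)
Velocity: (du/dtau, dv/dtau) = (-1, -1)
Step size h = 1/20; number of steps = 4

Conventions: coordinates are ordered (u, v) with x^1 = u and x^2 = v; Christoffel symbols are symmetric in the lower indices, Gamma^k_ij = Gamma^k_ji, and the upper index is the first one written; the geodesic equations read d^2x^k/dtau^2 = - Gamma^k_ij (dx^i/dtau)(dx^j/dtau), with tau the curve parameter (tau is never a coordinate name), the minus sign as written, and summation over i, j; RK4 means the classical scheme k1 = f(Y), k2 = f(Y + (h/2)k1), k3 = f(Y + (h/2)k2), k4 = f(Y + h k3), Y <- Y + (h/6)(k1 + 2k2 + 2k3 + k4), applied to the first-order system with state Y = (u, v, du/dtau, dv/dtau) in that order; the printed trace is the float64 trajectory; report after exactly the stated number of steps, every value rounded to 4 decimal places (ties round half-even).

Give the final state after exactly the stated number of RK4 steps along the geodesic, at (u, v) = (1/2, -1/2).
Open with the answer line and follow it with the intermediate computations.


Answer: u = 0.2737, v = -0.6457, du/dtau = -1.2142, dv/dtau = -0.4547

f(Y) = (du/dtau, dv/dtau, -Gamma^u_ij Y'^i Y'^j, -Gamma^v_ij Y'^i Y'^j) with the Gammas evaluated at the stage position; h = 0.050000; intermediate values shown to 6 dp
step 0: u = 0.5000, v = -0.5000, du/dtau = -1.0000, dv/dtau = -1.0000
step 1:
  k1: at (u, v) = (0.500000, -0.500000), (du/dtau, dv/dtau) = (-1.000000, -1.000000); Gamma_uuu = 0.835414, Gamma_uuv = 0.234960, Gamma_uvv = 0.469921, Gamma_vuu = -1.198638, Gamma_vuv = -0.337117, Gamma_vvv = -0.674234; k1 = (-1.000000, -1.000000, -1.775255, 2.547106)
  k2: at (u, v) = (0.475000, -0.525000), (du/dtau, dv/dtau) = (-1.044381, -0.936322); Gamma_uuu = 0.760597, Gamma_uuv = 0.213918, Gamma_uvv = 0.427836, Gamma_vuu = -1.247089, Gamma_vuv = -0.350744, Gamma_vvv = -0.701488; k2 = (-1.044381, -0.936322, -1.623063, 2.661204)
  k3: at (u, v) = (0.473890, -0.523408), (du/dtau, dv/dtau) = (-1.040577, -0.933470); Gamma_uuu = 0.760932, Gamma_uuv = 0.214012, Gamma_uvv = 0.428024, Gamma_vuu = -1.248806, Gamma_vuv = -0.351227, Gamma_vvv = -0.702453; k3 = (-1.040577, -0.933470, -1.612662, 2.646626)
  k4: at (u, v) = (0.447971, -0.546673), (du/dtau, dv/dtau) = (-1.080633, -0.867669); Gamma_uuu = 0.681968, Gamma_uuv = 0.191804, Gamma_uvv = 0.383607, Gamma_vuu = -1.289934, Gamma_vuv = -0.362794, Gamma_vvv = -0.725588; k4 = (-1.080633, -0.867669, -1.444860, 2.732935)
  Y <- Y + (h/6)(k1 + 2k2 + 2k3 + k4): u = 0.4479, v = -0.5467, du/dtau = -1.0808, dv/dtau = -0.8675
step 2:
  k1: at (u, v) = (0.447912, -0.546727), (du/dtau, dv/dtau) = (-1.080763, -0.867536); Gamma_uuu = 0.681783, Gamma_uuv = 0.191751, Gamma_uvv = 0.383503, Gamma_vuu = -1.290017, Gamma_vuv = -0.362817, Gamma_vvv = -0.725635; k1 = (-1.080763, -0.867536, -1.444559, 2.733284)
  k2: at (u, v) = (0.420893, -0.568416), (du/dtau, dv/dtau) = (-1.116877, -0.799204); Gamma_uuu = 0.599400, Gamma_uuv = 0.168581, Gamma_uvv = 0.337163, Gamma_vuu = -1.323503, Gamma_vuv = -0.372235, Gamma_vvv = -0.744470; k2 = (-1.116877, -0.799204, -1.264011, 2.790992)
  k3: at (u, v) = (0.419990, -0.566707), (du/dtau, dv/dtau) = (-1.112363, -0.797761); Gamma_uuu = 0.599856, Gamma_uuv = 0.168709, Gamma_uvv = 0.337419, Gamma_vuu = -1.325028, Gamma_vuv = -0.372664, Gamma_vvv = -0.745328; k3 = (-1.112363, -0.797761, -1.256399, 2.775274)
  k4: at (u, v) = (0.392294, -0.586615), (du/dtau, dv/dtau) = (-1.143583, -0.728772); Gamma_uuu = 0.516117, Gamma_uuv = 0.145158, Gamma_uvv = 0.290316, Gamma_vuu = -1.350162, Gamma_vuv = -0.379733, Gamma_vvv = -0.759466; k4 = (-1.143583, -0.728772, -1.071111, 2.802024)
  Y <- Y + (h/6)(k1 + 2k2 + 2k3 + k4): u = 0.3922, v = -0.5866, du/dtau = -1.1437, dv/dtau = -0.7286
step 3:
  k1: at (u, v) = (0.392222, -0.586646), (du/dtau, dv/dtau) = (-1.143734, -0.728637); Gamma_uuu = 0.515925, Gamma_uuv = 0.145104, Gamma_uvv = 0.290208, Gamma_vuu = -1.350222, Gamma_vuv = -0.379750, Gamma_vvv = -0.759500; k1 = (-1.143734, -0.728637, -1.070819, 2.802433)
  k2: at (u, v) = (0.363629, -0.604862), (du/dtau, dv/dtau) = (-1.170504, -0.658576); Gamma_uuu = 0.431629, Gamma_uuv = 0.121396, Gamma_uvv = 0.242791, Gamma_vuu = -1.367223, Gamma_vuv = -0.384531, Gamma_vvv = -0.769063; k2 = (-1.170504, -0.658576, -0.883829, 2.799610)
  k3: at (u, v) = (0.362959, -0.603110), (du/dtau, dv/dtau) = (-1.165830, -0.658647); Gamma_uuu = 0.432242, Gamma_uuv = 0.121568, Gamma_uvv = 0.243136, Gamma_vuu = -1.368635, Gamma_vuv = -0.384928, Gamma_vvv = -0.769857; k3 = (-1.165830, -0.658647, -0.879658, 2.785317)
  k4: at (u, v) = (0.333930, -0.619578), (du/dtau, dv/dtau) = (-1.187717, -0.589371); Gamma_uuu = 0.349364, Gamma_uuv = 0.098259, Gamma_uvv = 0.196517, Gamma_vuu = -1.377544, Gamma_vuv = -0.387434, Gamma_vvv = -0.774868; k4 = (-1.187717, -0.589371, -0.698664, 2.754830)
  Y <- Y + (h/6)(k1 + 2k2 + 2k3 + k4): u = 0.3339, v = -0.6196, du/dtau = -1.1879, dv/dtau = -0.5892
step 4:
  k1: at (u, v) = (0.333854, -0.619583), (du/dtau, dv/dtau) = (-1.187871, -0.589245); Gamma_uuu = 0.349190, Gamma_uuv = 0.098210, Gamma_uvv = 0.196420, Gamma_vuu = -1.377579, Gamma_vuv = -0.387444, Gamma_vvv = -0.774888; k1 = (-1.187871, -0.589245, -0.698403, 2.755245)
  k2: at (u, v) = (0.304157, -0.634314), (du/dtau, dv/dtau) = (-1.205331, -0.520363); Gamma_uuu = 0.268356, Gamma_uuv = 0.075475, Gamma_uvv = 0.150950, Gamma_vuu = -1.379066, Gamma_vuv = -0.387862, Gamma_vvv = -0.775725; k2 = (-1.205331, -0.520363, -0.525424, 2.700130)
  k3: at (u, v) = (0.303721, -0.632592), (du/dtau, dv/dtau) = (-1.201007, -0.521741); Gamma_uuu = 0.269078, Gamma_uuv = 0.075678, Gamma_uvv = 0.151356, Gamma_vuu = -1.380444, Gamma_vuv = -0.388250, Gamma_vvv = -0.776500; k3 = (-1.201007, -0.521741, -0.524166, 2.689116)
  k4: at (u, v) = (0.273804, -0.645670), (du/dtau, dv/dtau) = (-1.214079, -0.454789); Gamma_uuu = 0.191775, Gamma_uuv = 0.053937, Gamma_uvv = 0.107873, Gamma_vuu = -1.375112, Gamma_vuv = -0.386750, Gamma_vvv = -0.773501; k4 = (-1.214079, -0.454789, -0.364548, 2.613973)
  Y <- Y + (h/6)(k1 + 2k2 + 2k3 + k4): u = 0.2737, v = -0.6457, du/dtau = -1.2142, dv/dtau = -0.4547


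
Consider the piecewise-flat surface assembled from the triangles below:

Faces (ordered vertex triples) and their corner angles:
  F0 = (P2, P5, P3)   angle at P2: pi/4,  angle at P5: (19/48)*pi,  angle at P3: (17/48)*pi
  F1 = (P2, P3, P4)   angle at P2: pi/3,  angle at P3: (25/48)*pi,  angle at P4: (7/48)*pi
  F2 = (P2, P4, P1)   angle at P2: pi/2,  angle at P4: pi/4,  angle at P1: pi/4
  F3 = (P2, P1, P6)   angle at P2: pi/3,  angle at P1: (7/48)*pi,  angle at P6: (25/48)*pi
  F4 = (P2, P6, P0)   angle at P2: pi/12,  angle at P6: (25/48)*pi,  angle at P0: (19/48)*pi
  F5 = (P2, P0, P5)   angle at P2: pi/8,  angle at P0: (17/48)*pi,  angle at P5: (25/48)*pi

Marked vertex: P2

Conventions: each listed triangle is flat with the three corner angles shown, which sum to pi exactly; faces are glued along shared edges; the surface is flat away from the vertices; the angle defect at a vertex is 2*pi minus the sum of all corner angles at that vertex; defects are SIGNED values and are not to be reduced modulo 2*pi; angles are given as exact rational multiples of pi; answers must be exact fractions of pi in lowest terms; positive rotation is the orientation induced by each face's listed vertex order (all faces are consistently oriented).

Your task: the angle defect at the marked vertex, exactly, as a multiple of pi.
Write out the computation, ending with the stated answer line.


Sum of corner angles at P2: (13/8)*pi
defect = 2*pi - (13/8)*pi

Answer: defect(P2) = (3/8)*pi


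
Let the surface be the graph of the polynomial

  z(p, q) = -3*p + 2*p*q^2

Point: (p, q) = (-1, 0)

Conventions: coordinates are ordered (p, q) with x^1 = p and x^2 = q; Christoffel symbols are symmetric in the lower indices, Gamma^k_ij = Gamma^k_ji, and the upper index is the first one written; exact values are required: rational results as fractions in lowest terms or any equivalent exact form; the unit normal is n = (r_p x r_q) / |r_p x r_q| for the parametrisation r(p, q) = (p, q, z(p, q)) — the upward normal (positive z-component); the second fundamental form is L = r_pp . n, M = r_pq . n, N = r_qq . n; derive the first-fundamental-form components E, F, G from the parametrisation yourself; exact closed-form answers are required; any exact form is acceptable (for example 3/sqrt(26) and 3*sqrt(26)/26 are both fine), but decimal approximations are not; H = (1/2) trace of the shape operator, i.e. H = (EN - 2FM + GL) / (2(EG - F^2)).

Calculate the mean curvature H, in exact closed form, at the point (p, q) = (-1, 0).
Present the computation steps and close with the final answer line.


z_p = -3, z_q = 0, z_pp = 0, z_pq = 0, z_qq = -4
E = 10, F = 0, G = 1; answer radicand W^2 = 10
unnormalised second-form numerators: l = 0, m = 0, n = -4; L = l/sqrt(10), and similarly M = m/sqrt(W^2), N = n/sqrt(W^2)
H = (E*n - 2*F*m + G*l) / (2*(EG - F^2)*sqrt(W^2)); E*n - 2*F*m + G*l = -40, EG - F^2 = 10, so H = (-2)/sqrt(10)

Answer: H = -sqrt(10)/5


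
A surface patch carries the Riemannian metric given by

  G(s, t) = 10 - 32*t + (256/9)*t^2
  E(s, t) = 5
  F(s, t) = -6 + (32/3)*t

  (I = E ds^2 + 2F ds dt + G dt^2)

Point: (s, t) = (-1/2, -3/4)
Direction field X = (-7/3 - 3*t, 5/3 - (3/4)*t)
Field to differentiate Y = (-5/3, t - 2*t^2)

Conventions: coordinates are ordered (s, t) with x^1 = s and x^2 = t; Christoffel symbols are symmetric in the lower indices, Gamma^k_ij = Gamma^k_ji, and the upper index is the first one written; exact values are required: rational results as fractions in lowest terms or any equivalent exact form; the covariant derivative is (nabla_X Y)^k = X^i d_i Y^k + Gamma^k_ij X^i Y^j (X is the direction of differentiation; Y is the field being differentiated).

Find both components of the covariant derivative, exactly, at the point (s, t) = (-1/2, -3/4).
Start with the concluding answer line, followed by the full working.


Answer: (nabla_X Y)^s = -535/648, (nabla_X Y)^t = 15301/1296

E = 5, F = -14, G = 50 at the point
E_s = 0, E_t = 0, F_s = 0, F_t = 32/3, G_s = 0, G_t = -224/3
EG - F^2 = 54;  g^inv = (1/54) * [[50, 14], [14, 5]]
first-kind symbols [ij,l] = (1/2)(d_i g_jl + d_j g_il - d_l g_ij): [ss,s] = E_s/2 = 0, [ss,t] = F_s - E_t/2 = 0, [st,s] = E_t/2 = 0, [st,t] = G_s/2 = 0, [tt,s] = F_t - G_s/2 = 32/3, [tt,t] = G_t/2 = -112/3
Gamma^s_ij = (G*[ij,s] - F*[ij,t])/(EG - F^2), Gamma^t_ij = (E*[ij,t] - F*[ij,s])/(EG - F^2)
Gamma_sss = 0, Gamma_sst = 0, Gamma_stt = 16/81, Gamma_tss = 0, Gamma_tst = 0, Gamma_ttt = -56/81
X = (-1/12, 107/48), Y = (-5/3, -15/8) at the point


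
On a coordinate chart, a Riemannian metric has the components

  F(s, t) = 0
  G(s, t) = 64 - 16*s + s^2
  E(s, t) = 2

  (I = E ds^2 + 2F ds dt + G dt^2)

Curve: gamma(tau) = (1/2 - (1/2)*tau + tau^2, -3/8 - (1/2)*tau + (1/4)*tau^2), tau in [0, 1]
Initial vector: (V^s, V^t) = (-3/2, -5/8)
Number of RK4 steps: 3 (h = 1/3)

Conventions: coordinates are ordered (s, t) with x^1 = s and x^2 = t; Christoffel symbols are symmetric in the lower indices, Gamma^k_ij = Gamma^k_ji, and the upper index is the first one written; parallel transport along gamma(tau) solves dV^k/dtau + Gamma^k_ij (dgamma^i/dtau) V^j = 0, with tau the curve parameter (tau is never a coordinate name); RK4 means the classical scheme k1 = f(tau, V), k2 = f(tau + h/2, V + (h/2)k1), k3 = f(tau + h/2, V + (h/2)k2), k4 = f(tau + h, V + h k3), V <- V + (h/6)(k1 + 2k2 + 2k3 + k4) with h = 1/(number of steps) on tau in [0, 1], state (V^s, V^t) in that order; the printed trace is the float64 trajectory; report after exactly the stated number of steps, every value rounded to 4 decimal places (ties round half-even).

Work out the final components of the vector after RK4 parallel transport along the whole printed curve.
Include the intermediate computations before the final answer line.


gamma'(tau) = (-1/2 + 2*tau, -1/2 + (1/2)*tau); f(tau, V)^k = -Gamma^k_ij(gamma(tau)) gamma'^i(tau) V^j; h = 1/3; intermediate values shown to 6 dp
curve data and Christoffel symbols at the stage parameters:
  tau = 0.000000: gamma = (0.500000, -0.375000), gamma' = (-0.500000, -0.500000); Gamma_sss = 0.000000, Gamma_sst = 0.000000, Gamma_stt = 3.750000, Gamma_tss = 0.000000, Gamma_tst = -0.133333, Gamma_ttt = 0.000000
  tau = 0.166667: gamma = (0.444444, -0.451389), gamma' = (-0.166667, -0.416667); Gamma_sss = 0.000000, Gamma_sst = 0.000000, Gamma_stt = 3.777778, Gamma_tss = 0.000000, Gamma_tst = -0.132353, Gamma_ttt = 0.000000
  tau = 0.333333: gamma = (0.444444, -0.513889), gamma' = (0.166667, -0.333333); Gamma_sss = 0.000000, Gamma_sst = 0.000000, Gamma_stt = 3.777778, Gamma_tss = 0.000000, Gamma_tst = -0.132353, Gamma_ttt = 0.000000
  tau = 0.500000: gamma = (0.500000, -0.562500), gamma' = (0.500000, -0.250000); Gamma_sss = 0.000000, Gamma_sst = 0.000000, Gamma_stt = 3.750000, Gamma_tss = 0.000000, Gamma_tst = -0.133333, Gamma_ttt = 0.000000
  tau = 0.666667: gamma = (0.611111, -0.597222), gamma' = (0.833333, -0.166667); Gamma_sss = 0.000000, Gamma_sst = 0.000000, Gamma_stt = 3.694444, Gamma_tss = 0.000000, Gamma_tst = -0.135338, Gamma_ttt = 0.000000
  tau = 0.833333: gamma = (0.777778, -0.618056), gamma' = (1.166667, -0.083333); Gamma_sss = 0.000000, Gamma_sst = 0.000000, Gamma_stt = 3.611111, Gamma_tss = 0.000000, Gamma_tst = -0.138462, Gamma_ttt = 0.000000
  tau = 1.000000: gamma = (1.000000, -0.625000), gamma' = (1.500000, 0.000000); Gamma_sss = 0.000000, Gamma_sst = 0.000000, Gamma_stt = 3.500000, Gamma_tss = 0.000000, Gamma_tst = -0.142857, Gamma_ttt = 0.000000
step 0: V^s = -1.5000, V^t = -0.6250
step 1: k1 = (-1.171875, 0.141667), k2 = (-0.946631, 0.106757), k3 = (-0.955789, 0.104816), k4 = (-0.743040, 0.067216); V <- V + (h/6)(k1 + 2k2 + 2k3 + k4): V^s = -1.8178, V^t = -0.5899
step 2: k1 = (-0.742821, 0.067183), k2 = (-0.542522, 0.026140), k3 = (-0.548935, 0.024571), k4 = (-0.358175, -0.020475); V <- V + (h/6)(k1 + 2k2 + 2k3 + k4): V^s = -2.0002, V^t = -0.5817
step 3: k1 = (-0.358150, -0.020483), k2 = (-0.176063, -0.070744), k3 = (-0.178584, -0.072447), k4 = (0.000000, -0.129816); V <- V + (h/6)(k1 + 2k2 + 2k3 + k4): V^s = -2.0595, V^t = -0.6059

Answer: V^s = -2.0595, V^t = -0.6059


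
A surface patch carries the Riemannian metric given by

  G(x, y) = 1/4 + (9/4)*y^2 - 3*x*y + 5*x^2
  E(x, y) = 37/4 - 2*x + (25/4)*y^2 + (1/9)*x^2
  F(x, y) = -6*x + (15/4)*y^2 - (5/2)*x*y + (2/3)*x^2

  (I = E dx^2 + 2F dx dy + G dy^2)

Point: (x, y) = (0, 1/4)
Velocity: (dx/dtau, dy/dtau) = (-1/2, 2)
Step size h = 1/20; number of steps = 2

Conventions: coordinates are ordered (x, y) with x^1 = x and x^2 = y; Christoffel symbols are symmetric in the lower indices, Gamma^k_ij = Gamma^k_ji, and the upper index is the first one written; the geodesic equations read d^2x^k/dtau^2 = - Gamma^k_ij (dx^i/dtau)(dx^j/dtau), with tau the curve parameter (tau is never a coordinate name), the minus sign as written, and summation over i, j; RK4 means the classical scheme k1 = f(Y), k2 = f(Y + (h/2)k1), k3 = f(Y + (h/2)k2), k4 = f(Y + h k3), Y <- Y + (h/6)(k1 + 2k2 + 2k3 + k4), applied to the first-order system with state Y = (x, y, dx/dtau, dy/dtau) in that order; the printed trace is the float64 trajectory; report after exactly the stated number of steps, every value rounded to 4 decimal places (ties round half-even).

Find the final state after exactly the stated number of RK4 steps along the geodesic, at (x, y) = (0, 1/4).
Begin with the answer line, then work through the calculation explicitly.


Answer: x = -0.0528, y = 0.4384, dx/dtau = -0.5556, dy/dtau = 1.7725

f(Y) = (dx/dtau, dy/dtau, -Gamma^x_ij Y'^i Y'^j, -Gamma^y_ij Y'^i Y'^j) with the Gammas evaluated at the stage position; h = 0.050000; intermediate values shown to 6 dp
step 0: x = 0.0000, y = 0.2500, dx/dtau = -0.5000, dy/dtau = 2.0000
step 1:
  k1: at (x, y) = (0.000000, 0.250000), (dx/dtau, dy/dtau) = (-0.500000, 2.000000); Gamma_xxx = 0.411842, Gamma_xxy = 0.188158, Gamma_xyy = 0.201316, Gamma_yxx = -21.207105, Gamma_yxy = -1.072895, Gamma_yyy = 1.319211; k1 = (-0.500000, 2.000000, -0.531908, -2.120855)
  k2: at (x, y) = (-0.012500, 0.300000), (dx/dtau, dy/dtau) = (-0.513298, 1.946979); Gamma_xxx = 0.724407, Gamma_xxy = 0.247568, Gamma_xyy = 0.228845, Gamma_yxx = -19.261032, Gamma_yxy = -1.328153, Gamma_yyy = 1.285558; k2 = (-0.513298, 1.946979, -0.563525, -2.453065)
  k3: at (x, y) = (-0.012832, 0.298674), (dx/dtau, dy/dtau) = (-0.514088, 1.938673); Gamma_xxx = 0.724810, Gamma_xxy = 0.246837, Gamma_xyy = 0.228093, Gamma_yxx = -19.298303, Gamma_yxy = -1.330662, Gamma_yyy = 1.285410; k3 = (-0.514088, 1.938673, -0.556813, -2.383278)
  k4: at (x, y) = (-0.025704, 0.346934), (dx/dtau, dy/dtau) = (-0.527841, 1.880836); Gamma_xxx = 1.000553, Gamma_xxy = 0.311499, Gamma_xyy = 0.254990, Gamma_yxx = -17.605881, Gamma_yxy = -1.533282, Gamma_yyy = 1.196176; k4 = (-0.527841, 1.880836, -0.562306, -2.370679)
  Y <- Y + (h/6)(k1 + 2k2 + 2k3 + k4): x = -0.0257, y = 0.3471, dx/dtau = -0.5278, dy/dtau = 1.8820
step 2:
  k1: at (x, y) = (-0.025688, 0.347101), (dx/dtau, dy/dtau) = (-0.527791, 1.881965); Gamma_xxx = 1.000785, Gamma_xxy = 0.311629, Gamma_xyy = 0.255081, Gamma_yxx = -17.601271, Gamma_yxy = -1.533226, Gamma_yyy = 1.196006; k1 = (-0.527791, 1.881965, -0.563152, -2.378797)
  k2: at (x, y) = (-0.038883, 0.394150), (dx/dtau, dy/dtau) = (-0.541870, 1.822495); Gamma_xxx = 1.245948, Gamma_xxy = 0.380456, Gamma_xyy = 0.283396, Gamma_yxx = -16.178910, Gamma_yxy = -1.701170, Gamma_yyy = 1.076127; k2 = (-0.541870, 1.822495, -0.555694, -2.183847)
  k3: at (x, y) = (-0.039235, 0.392664), (dx/dtau, dy/dtau) = (-0.541683, 1.827369); Gamma_xxx = 1.246268, Gamma_xxy = 0.379705, Gamma_xyy = 0.282644, Gamma_yxx = -16.212142, Gamma_yxy = -1.704151, Gamma_yyy = 1.077406; k3 = (-0.541683, 1.827369, -0.557800, -2.214506)
  k4: at (x, y) = (-0.052773, 0.438470), (dx/dtau, dy/dtau) = (-0.555681, 1.771240); Gamma_xxx = 1.467654, Gamma_xxy = 0.451925, Gamma_xyy = 0.313310, Gamma_yxx = -15.037428, Gamma_yxy = -1.850675, Gamma_yyy = 0.942557; k4 = (-0.555681, 1.771240, -0.546519, -1.956832)
  Y <- Y + (h/6)(k1 + 2k2 + 2k3 + k4): x = -0.0528, y = 0.4384, dx/dtau = -0.5556, dy/dtau = 1.7725


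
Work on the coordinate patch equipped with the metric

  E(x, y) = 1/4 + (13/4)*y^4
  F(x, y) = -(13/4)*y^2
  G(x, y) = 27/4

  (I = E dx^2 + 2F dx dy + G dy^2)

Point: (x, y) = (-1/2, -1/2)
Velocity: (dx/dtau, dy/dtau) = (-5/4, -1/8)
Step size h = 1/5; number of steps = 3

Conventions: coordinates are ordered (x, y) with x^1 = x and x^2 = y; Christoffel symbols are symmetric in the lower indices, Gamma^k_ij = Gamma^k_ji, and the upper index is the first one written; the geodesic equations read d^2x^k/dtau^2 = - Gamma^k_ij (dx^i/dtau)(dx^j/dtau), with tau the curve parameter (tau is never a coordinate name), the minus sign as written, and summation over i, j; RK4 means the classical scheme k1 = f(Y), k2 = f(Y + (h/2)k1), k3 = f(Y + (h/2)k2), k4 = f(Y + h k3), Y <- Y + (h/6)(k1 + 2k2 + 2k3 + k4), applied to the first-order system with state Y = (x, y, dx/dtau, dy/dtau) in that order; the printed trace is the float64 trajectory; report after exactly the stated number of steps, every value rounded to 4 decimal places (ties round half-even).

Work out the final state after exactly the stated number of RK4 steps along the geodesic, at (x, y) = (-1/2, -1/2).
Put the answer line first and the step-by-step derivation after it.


Answer: x = -1.2057, y = -0.6063, dx/dtau = -1.0719, dy/dtau = -0.2293

f(Y) = (dx/dtau, dy/dtau, -Gamma^x_ij Y'^i Y'^j, -Gamma^y_ij Y'^i Y'^j) with the Gammas evaluated at the stage position; h = 0.200000; intermediate values shown to 6 dp
step 0: x = -0.5000, y = -0.5000, dx/dtau = -1.2500, dy/dtau = -0.1250
step 1:
  k1: at (x, y) = (-0.500000, -0.500000), (dx/dtau, dy/dtau) = (-1.250000, -0.125000); Gamma_xxx = 0.275244, Gamma_xxy = -2.286645, Gamma_xyy = 9.146580, Gamma_yxx = 0.153502, Gamma_yxy = -0.275244, Gamma_yyy = 1.100977; k1 = (-1.250000, -0.125000, 0.141592, -0.171035)
  k2: at (x, y) = (-0.625000, -0.512500), (dx/dtau, dy/dtau) = (-1.235841, -0.142104); Gamma_xxx = 0.302117, Gamma_xxy = -2.388954, Gamma_xyy = 9.095363, Gamma_yxx = 0.167833, Gamma_yxy = -0.302117, Gamma_yyy = 1.150237; k2 = (-1.235841, -0.142104, 0.193993, -0.173445)
  k3: at (x, y) = (-0.623584, -0.514210), (dx/dtau, dy/dtau) = (-1.230601, -0.142344); Gamma_xxx = 0.305889, Gamma_xxy = -2.402719, Gamma_xyy = 9.087019, Gamma_yxx = 0.169870, Gamma_yxy = -0.305889, Gamma_yyy = 1.156865; k3 = (-1.230601, -0.142344, 0.194412, -0.173524)
  k4: at (x, y) = (-0.746120, -0.528469), (dx/dtau, dy/dtau) = (-1.211118, -0.159705); Gamma_xxx = 0.338193, Gamma_xxy = -2.515047, Gamma_xyy = 9.005489, Gamma_yxx = 0.187600, Gamma_yxy = -0.338193, Gamma_yyy = 1.210949; k4 = (-1.211118, -0.159705, 0.247173, -0.175232)
  Y <- Y + (h/6)(k1 + 2k2 + 2k3 + k4): x = -0.7465, y = -0.5285, dx/dtau = -1.2111, dy/dtau = -0.1597
step 2:
  k1: at (x, y) = (-0.746467, -0.528453), (dx/dtau, dy/dtau) = (-1.211147, -0.159673); Gamma_xxx = 0.338157, Gamma_xxy = -2.514927, Gamma_xyy = 9.005589, Gamma_yxx = 0.187580, Gamma_yxy = -0.338157, Gamma_yyy = 1.210891; k1 = (-1.211147, -0.159673, 0.247076, -0.175239)
  k2: at (x, y) = (-0.867581, -0.544421), (dx/dtau, dy/dtau) = (-1.186440, -0.177197); Gamma_xxx = 0.376042, Gamma_xxy = -2.635044, Gamma_xyy = 8.890345, Gamma_yxx = 0.209051, Gamma_yxy = -0.376042, Gamma_yyy = 1.268725; k2 = (-1.186440, -0.177197, 0.299472, -0.175991)
  k3: at (x, y) = (-0.865111, -0.546173), (dx/dtau, dy/dtau) = (-1.181200, -0.177273); Gamma_xxx = 0.380304, Gamma_xxy = -2.647830, Gamma_xyy = 8.876251, Gamma_yxx = 0.211514, Gamma_yxy = -0.380304, Gamma_yyy = 1.274881; k3 = (-1.181200, -0.177273, 0.299328, -0.175909)
  k4: at (x, y) = (-0.982707, -0.563908), (dx/dtau, dy/dtau) = (-1.151282, -0.194855); Gamma_xxx = 0.424489, Gamma_xxy = -2.772495, Gamma_xyy = 8.718755, Gamma_yxx = 0.237669, Gamma_yxy = -0.424489, Gamma_yyy = 1.334905; k4 = (-1.151282, -0.194855, 0.350248, -0.175249)
  Y <- Y + (h/6)(k1 + 2k2 + 2k3 + k4): x = -0.9831, y = -0.5639, dx/dtau = -1.1513, dy/dtau = -0.1948
step 3:
  k1: at (x, y) = (-0.983057, -0.563902), (dx/dtau, dy/dtau) = (-1.151317, -0.194816); Gamma_xxx = 0.424475, Gamma_xxy = -2.772457, Gamma_xyy = 8.718809, Gamma_yxx = 0.237661, Gamma_yxy = -0.424475, Gamma_yyy = 1.334887; k1 = (-1.151317, -0.194816, 0.350135, -0.175274)
  k2: at (x, y) = (-1.098189, -0.583384), (dx/dtau, dy/dtau) = (-1.116303, -0.212344); Gamma_xxx = 0.475025, Gamma_xxy = -2.898864, Gamma_xyy = 8.517633, Gamma_yxx = 0.269034, Gamma_yxy = -0.475025, Gamma_yyy = 1.395749; k2 = (-1.116303, -0.212344, 0.398291, -0.172986)
  k3: at (x, y) = (-1.094687, -0.585137), (dx/dtau, dy/dtau) = (-1.111488, -0.212115); Gamma_xxx = 0.479665, Gamma_xxy = -2.909671, Gamma_xyy = 8.498243, Gamma_yxx = 0.271996, Gamma_yxy = -0.479665, Gamma_yyy = 1.400952; k3 = (-1.111488, -0.212115, 0.397046, -0.172883)
  k4: at (x, y) = (-1.205355, -0.606325), (dx/dtau, dy/dtau) = (-1.071907, -0.229393); Gamma_xxx = 0.536803, Gamma_xxy = -3.032662, Gamma_xyy = 8.249215, Gamma_yxx = 0.309666, Gamma_yxy = -0.536803, Gamma_yyy = 1.460171; k4 = (-1.071907, -0.229393, 0.440528, -0.168651)
  Y <- Y + (h/6)(k1 + 2k2 + 2k3 + k4): x = -1.2057, y = -0.6063, dx/dtau = -1.0719, dy/dtau = -0.2293


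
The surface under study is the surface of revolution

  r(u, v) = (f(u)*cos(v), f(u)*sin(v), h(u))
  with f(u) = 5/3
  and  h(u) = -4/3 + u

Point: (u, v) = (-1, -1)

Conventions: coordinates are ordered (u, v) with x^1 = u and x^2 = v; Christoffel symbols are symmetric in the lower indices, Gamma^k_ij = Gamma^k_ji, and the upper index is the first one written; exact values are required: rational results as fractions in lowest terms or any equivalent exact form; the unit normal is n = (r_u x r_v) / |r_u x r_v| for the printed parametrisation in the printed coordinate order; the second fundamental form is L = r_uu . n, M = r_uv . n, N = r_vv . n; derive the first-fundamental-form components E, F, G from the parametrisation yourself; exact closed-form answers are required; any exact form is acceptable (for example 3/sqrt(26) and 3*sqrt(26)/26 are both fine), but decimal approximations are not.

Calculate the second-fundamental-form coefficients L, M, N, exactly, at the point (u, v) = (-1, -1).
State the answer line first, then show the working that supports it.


Answer: L = 0, M = 0, N = 5/3

f = 5/3, f' = 0, f'' = 0, h' = 1, h'' = 0
E = 1, F = 0, G = 25/9; answer radicand W^2 = 1
unnormalised second-form numerators: l = 0, m = 0, n = 5/3; L = l/sqrt(1), and similarly M = m/sqrt(W^2), N = n/sqrt(W^2)


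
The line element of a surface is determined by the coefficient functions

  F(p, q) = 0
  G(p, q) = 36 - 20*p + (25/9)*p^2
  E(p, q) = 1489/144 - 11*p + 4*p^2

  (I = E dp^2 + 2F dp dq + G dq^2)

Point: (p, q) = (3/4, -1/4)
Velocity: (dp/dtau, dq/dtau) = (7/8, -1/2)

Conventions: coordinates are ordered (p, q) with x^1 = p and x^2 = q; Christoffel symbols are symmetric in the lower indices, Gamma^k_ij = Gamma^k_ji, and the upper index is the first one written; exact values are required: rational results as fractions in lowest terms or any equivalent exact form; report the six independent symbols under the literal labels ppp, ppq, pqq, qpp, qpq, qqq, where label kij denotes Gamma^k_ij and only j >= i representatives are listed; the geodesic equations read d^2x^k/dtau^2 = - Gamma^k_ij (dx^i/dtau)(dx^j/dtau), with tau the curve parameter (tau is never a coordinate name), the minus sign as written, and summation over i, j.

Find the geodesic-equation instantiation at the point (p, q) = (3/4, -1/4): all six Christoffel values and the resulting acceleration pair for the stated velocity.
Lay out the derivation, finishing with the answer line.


E = 625/144, F = 0, G = 361/16 at the point
E_p = -5, E_q = 0, F_p = 0, F_q = 0, G_p = -95/6, G_q = 0
EG - F^2 = 225625/2304;  g^inv = (2304/225625) * [[361/16, 0], [0, 625/144]]
first-kind symbols [ij,l] = (1/2)(d_i g_jl + d_j g_il - d_l g_ij): [pp,p] = E_p/2 = -5/2, [pp,q] = F_p - E_q/2 = 0, [pq,p] = E_q/2 = 0, [pq,q] = G_p/2 = -95/12, [qq,p] = F_q - G_p/2 = 95/12, [qq,q] = G_q/2 = 0
Gamma^p_ij = (G*[ij,p] - F*[ij,q])/(EG - F^2), Gamma^q_ij = (E*[ij,q] - F*[ij,p])/(EG - F^2)
Gamma_ppp = -72/125, Gamma_ppq = 0, Gamma_pqq = 228/125, Gamma_qpp = 0, Gamma_qpq = -20/57, Gamma_qqq = 0
d^2p/dtau^2 = -(Gamma_ppp*(7/8)^2 + 2*Gamma_ppq*(7/8)*(-1/2) + Gamma_pqq*(-1/2)^2) = -3/200
d^2q/dtau^2 = -(Gamma_qpp*(7/8)^2 + 2*Gamma_qpq*(7/8)*(-1/2) + Gamma_qqq*(-1/2)^2) = -35/114

Answer: Gamma_ppp = -72/125, Gamma_ppq = 0, Gamma_pqq = 228/125, Gamma_qpp = 0, Gamma_qpq = -20/57, Gamma_qqq = 0; accelerations (d^2p/dtau^2, d^2q/dtau^2) = (-3/200, -35/114)


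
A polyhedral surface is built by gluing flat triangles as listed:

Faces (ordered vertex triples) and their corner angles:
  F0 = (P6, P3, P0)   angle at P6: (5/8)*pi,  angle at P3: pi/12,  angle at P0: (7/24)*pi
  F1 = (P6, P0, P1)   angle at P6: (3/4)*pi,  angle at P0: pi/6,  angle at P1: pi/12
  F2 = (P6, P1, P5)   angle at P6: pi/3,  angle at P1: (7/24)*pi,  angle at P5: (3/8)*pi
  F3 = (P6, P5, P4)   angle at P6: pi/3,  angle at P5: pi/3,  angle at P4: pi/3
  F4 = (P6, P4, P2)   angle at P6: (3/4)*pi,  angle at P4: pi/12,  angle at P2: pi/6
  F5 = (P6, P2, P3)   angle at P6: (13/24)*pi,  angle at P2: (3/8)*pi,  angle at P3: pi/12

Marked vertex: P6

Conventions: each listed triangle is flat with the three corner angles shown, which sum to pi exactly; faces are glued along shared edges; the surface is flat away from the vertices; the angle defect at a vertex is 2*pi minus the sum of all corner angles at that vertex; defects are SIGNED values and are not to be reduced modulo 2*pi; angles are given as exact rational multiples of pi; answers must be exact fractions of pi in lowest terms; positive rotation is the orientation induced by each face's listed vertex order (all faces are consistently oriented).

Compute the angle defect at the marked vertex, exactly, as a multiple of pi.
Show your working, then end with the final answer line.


Sum of corner angles at P6: (10/3)*pi
defect = 2*pi - (10/3)*pi

Answer: defect(P6) = (-4/3)*pi


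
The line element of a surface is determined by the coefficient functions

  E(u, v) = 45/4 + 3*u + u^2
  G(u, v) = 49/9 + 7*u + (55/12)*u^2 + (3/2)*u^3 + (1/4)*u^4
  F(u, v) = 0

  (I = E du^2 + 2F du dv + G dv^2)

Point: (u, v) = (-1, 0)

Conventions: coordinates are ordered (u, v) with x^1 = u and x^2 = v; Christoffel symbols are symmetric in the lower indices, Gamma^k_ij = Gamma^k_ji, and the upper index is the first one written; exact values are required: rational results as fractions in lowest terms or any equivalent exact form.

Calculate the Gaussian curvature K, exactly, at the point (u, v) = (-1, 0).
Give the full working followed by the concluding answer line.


E = 37/4, F = 0, G = 16/9, EG - F^2 = 148/9 at the point
E_u = 1, E_v = 0, F_u = 0, F_v = 0, G_u = 4/3, G_v = 0
E_vv = 0, F_uv = 0, G_uu = 19/6
Brioschi: K = (det M1 - det M2) / (EG - F^2)^2 with the standard first/second-derivative matrices M1, M2.
M1 = [[-E_vv/2 + F_uv - G_uu/2, E_u/2, F_u - E_v/2], [F_v - G_u/2, E, F], [G_v/2, F, G]] = [[-19/12, 1/2, 0], [-2/3, 37/4, 0], [0, 0, 16/9]]; det M1 = -229/9
M2 = [[0, E_v/2, G_u/2], [E_v/2, E, F], [G_u/2, F, G]] = [[0, 0, 2/3], [0, 37/4, 0], [2/3, 0, 16/9]]; det M2 = -37/9
det M1 - det M2 = -64/3; K = -64/3 / (148/9)^2 = -108/1369

Answer: K = -108/1369


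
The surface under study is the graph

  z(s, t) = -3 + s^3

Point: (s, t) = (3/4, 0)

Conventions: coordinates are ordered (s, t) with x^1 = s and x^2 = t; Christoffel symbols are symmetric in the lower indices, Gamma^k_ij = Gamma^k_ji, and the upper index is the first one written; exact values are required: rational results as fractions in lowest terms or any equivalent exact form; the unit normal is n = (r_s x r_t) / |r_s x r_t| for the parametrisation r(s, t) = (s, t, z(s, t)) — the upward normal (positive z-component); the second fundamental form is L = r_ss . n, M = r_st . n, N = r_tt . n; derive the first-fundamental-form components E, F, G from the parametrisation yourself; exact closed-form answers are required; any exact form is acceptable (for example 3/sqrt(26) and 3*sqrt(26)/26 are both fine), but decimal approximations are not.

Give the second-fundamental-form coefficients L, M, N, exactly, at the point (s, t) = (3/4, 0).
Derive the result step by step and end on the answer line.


z_s = 27/16, z_t = 0, z_ss = 9/2, z_st = 0, z_tt = 0
E = 985/256, F = 0, G = 1; answer radicand W^2 = 985/256
unnormalised second-form numerators: l = 9/2, m = 0, n = 0; L = l/sqrt(985/256), and similarly M = m/sqrt(W^2), N = n/sqrt(W^2)

Answer: L = 72*sqrt(985)/985, M = 0, N = 0


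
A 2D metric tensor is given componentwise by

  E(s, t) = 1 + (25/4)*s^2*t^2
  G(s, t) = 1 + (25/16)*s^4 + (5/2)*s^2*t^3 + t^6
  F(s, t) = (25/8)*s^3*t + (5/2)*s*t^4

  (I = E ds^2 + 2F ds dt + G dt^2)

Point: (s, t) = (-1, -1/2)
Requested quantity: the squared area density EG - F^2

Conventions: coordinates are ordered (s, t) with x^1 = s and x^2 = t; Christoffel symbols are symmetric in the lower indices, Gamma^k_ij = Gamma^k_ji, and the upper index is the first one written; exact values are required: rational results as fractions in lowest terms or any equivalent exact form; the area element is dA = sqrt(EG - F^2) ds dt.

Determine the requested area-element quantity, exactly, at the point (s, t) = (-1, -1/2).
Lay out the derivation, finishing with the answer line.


E = 41/16, F = 45/32, G = 145/64; EG - F^2 = 245/64

Answer: EG - F^2 = 245/64


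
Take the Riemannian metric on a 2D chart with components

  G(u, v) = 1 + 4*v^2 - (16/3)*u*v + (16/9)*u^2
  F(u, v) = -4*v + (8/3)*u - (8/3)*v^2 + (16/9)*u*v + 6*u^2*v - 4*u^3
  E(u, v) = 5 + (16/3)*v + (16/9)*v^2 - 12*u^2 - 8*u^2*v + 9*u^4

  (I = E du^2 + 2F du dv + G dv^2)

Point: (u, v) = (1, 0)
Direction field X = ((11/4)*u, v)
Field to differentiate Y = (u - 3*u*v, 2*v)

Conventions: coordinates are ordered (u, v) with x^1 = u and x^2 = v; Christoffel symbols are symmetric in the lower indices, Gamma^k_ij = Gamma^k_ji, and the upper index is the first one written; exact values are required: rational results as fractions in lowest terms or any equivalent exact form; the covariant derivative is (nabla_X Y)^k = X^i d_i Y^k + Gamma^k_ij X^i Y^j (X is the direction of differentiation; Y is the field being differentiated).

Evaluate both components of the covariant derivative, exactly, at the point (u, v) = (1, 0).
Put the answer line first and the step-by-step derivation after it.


Answer: (nabla_X Y)^u = 121/17, (nabla_X Y)^v = -99/17

E = 2, F = -4/3, G = 25/9 at the point
E_u = 12, E_v = -8/3, F_u = -28/3, F_v = 34/9, G_u = 32/9, G_v = -16/3
EG - F^2 = 34/9;  g^inv = (9/34) * [[25/9, 4/3], [4/3, 2]]
first-kind symbols [ij,l] = (1/2)(d_i g_jl + d_j g_il - d_l g_ij): [uu,u] = E_u/2 = 6, [uu,v] = F_u - E_v/2 = -8, [uv,u] = E_v/2 = -4/3, [uv,v] = G_u/2 = 16/9, [vv,u] = F_v - G_u/2 = 2, [vv,v] = G_v/2 = -8/3
Gamma^u_ij = (G*[ij,u] - F*[ij,v])/(EG - F^2), Gamma^v_ij = (E*[ij,v] - F*[ij,u])/(EG - F^2)
Gamma_uuu = 27/17, Gamma_uuv = -6/17, Gamma_uvv = 9/17, Gamma_vuu = -36/17, Gamma_vuv = 8/17, Gamma_vvv = -12/17
X = (11/4, 0), Y = (1, 0) at the point


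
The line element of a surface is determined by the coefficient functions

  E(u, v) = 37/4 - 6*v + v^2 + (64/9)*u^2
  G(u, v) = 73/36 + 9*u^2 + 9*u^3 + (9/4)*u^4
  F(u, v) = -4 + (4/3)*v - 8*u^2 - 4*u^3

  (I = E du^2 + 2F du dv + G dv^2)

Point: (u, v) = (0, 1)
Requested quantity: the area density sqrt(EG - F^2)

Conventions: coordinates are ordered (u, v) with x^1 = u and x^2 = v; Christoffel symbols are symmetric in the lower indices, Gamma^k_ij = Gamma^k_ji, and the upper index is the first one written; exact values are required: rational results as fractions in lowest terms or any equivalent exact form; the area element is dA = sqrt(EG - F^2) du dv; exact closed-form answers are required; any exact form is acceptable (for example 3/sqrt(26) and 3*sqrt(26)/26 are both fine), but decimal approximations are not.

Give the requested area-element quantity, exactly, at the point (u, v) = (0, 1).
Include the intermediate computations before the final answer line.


E = 17/4, F = -8/3, G = 73/36; EG - F^2 = 217/144

Answer: sqrt(EG - F^2) = sqrt(217)/12


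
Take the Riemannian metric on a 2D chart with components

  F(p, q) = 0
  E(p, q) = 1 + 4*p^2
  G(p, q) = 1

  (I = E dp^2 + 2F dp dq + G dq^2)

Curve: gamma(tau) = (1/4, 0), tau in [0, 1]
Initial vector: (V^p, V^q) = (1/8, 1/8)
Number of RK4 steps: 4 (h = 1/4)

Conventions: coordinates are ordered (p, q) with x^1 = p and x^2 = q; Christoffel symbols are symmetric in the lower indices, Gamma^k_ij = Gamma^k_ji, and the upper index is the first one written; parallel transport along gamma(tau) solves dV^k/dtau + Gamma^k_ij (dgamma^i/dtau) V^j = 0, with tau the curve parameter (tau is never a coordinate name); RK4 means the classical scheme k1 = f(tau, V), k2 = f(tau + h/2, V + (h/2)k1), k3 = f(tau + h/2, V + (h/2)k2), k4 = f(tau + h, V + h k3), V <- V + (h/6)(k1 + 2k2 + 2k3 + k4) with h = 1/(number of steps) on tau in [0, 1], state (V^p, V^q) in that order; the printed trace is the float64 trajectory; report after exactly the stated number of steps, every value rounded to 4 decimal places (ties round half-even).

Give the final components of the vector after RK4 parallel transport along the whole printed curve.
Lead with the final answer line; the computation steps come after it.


Answer: V^p = 0.1250, V^q = 0.1250

gamma'(tau) = (0, 0); f(tau, V)^k = -Gamma^k_ij(gamma(tau)) gamma'^i(tau) V^j; h = 1/4; intermediate values shown to 6 dp
curve data and Christoffel symbols at the stage parameters:
  tau = 0.000000: gamma = (0.250000, 0.000000), gamma' = (0.000000, 0.000000); Gamma_ppp = 0.800000, Gamma_ppq = 0.000000, Gamma_pqq = 0.000000, Gamma_qpp = 0.000000, Gamma_qpq = 0.000000, Gamma_qqq = 0.000000
  tau = 0.125000: gamma = (0.250000, 0.000000), gamma' = (0.000000, 0.000000); Gamma_ppp = 0.800000, Gamma_ppq = 0.000000, Gamma_pqq = 0.000000, Gamma_qpp = 0.000000, Gamma_qpq = 0.000000, Gamma_qqq = 0.000000
  tau = 0.250000: gamma = (0.250000, 0.000000), gamma' = (0.000000, 0.000000); Gamma_ppp = 0.800000, Gamma_ppq = 0.000000, Gamma_pqq = 0.000000, Gamma_qpp = 0.000000, Gamma_qpq = 0.000000, Gamma_qqq = 0.000000
  tau = 0.375000: gamma = (0.250000, 0.000000), gamma' = (0.000000, 0.000000); Gamma_ppp = 0.800000, Gamma_ppq = 0.000000, Gamma_pqq = 0.000000, Gamma_qpp = 0.000000, Gamma_qpq = 0.000000, Gamma_qqq = 0.000000
  tau = 0.500000: gamma = (0.250000, 0.000000), gamma' = (0.000000, 0.000000); Gamma_ppp = 0.800000, Gamma_ppq = 0.000000, Gamma_pqq = 0.000000, Gamma_qpp = 0.000000, Gamma_qpq = 0.000000, Gamma_qqq = 0.000000
  tau = 0.625000: gamma = (0.250000, 0.000000), gamma' = (0.000000, 0.000000); Gamma_ppp = 0.800000, Gamma_ppq = 0.000000, Gamma_pqq = 0.000000, Gamma_qpp = 0.000000, Gamma_qpq = 0.000000, Gamma_qqq = 0.000000
  tau = 0.750000: gamma = (0.250000, 0.000000), gamma' = (0.000000, 0.000000); Gamma_ppp = 0.800000, Gamma_ppq = 0.000000, Gamma_pqq = 0.000000, Gamma_qpp = 0.000000, Gamma_qpq = 0.000000, Gamma_qqq = 0.000000
  tau = 0.875000: gamma = (0.250000, 0.000000), gamma' = (0.000000, 0.000000); Gamma_ppp = 0.800000, Gamma_ppq = 0.000000, Gamma_pqq = 0.000000, Gamma_qpp = 0.000000, Gamma_qpq = 0.000000, Gamma_qqq = 0.000000
  tau = 1.000000: gamma = (0.250000, 0.000000), gamma' = (0.000000, 0.000000); Gamma_ppp = 0.800000, Gamma_ppq = 0.000000, Gamma_pqq = 0.000000, Gamma_qpp = 0.000000, Gamma_qpq = 0.000000, Gamma_qqq = 0.000000
step 0: V^p = 0.1250, V^q = 0.1250
step 1: k1 = (0.000000, 0.000000), k2 = (0.000000, 0.000000), k3 = (0.000000, 0.000000), k4 = (0.000000, 0.000000); V <- V + (h/6)(k1 + 2k2 + 2k3 + k4): V^p = 0.1250, V^q = 0.1250
step 2: k1 = (0.000000, 0.000000), k2 = (0.000000, 0.000000), k3 = (0.000000, 0.000000), k4 = (0.000000, 0.000000); V <- V + (h/6)(k1 + 2k2 + 2k3 + k4): V^p = 0.1250, V^q = 0.1250
step 3: k1 = (0.000000, 0.000000), k2 = (0.000000, 0.000000), k3 = (0.000000, 0.000000), k4 = (0.000000, 0.000000); V <- V + (h/6)(k1 + 2k2 + 2k3 + k4): V^p = 0.1250, V^q = 0.1250
step 4: k1 = (0.000000, 0.000000), k2 = (0.000000, 0.000000), k3 = (0.000000, 0.000000), k4 = (0.000000, 0.000000); V <- V + (h/6)(k1 + 2k2 + 2k3 + k4): V^p = 0.1250, V^q = 0.1250
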